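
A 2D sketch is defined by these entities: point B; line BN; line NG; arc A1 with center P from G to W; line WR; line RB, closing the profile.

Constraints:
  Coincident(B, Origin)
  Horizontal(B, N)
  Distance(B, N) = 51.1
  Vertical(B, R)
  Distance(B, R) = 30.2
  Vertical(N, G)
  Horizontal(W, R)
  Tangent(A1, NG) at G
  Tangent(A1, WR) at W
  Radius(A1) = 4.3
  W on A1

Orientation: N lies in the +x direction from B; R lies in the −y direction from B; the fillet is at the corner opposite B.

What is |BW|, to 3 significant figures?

55.7

B is at the origin; BN is horizontal with |BN| = 51.1 and N on the +x side, so N = (51.1, 0.00). B and R share the same x with |BR| = 30.2 and R on the −y side, so R = (0.00, -30.2). The virtual corner opposite B is at (51.1, -30.2). A1 meets NG tangentially, so PG is at right angles to NG and tangency of A1 to WR means the radius PW is perpendicular to WR, with radius 4.3, so the center P sits 4.3 in from both sides at P = (46.8, -25.9). That places the tangent points at G = (51.1, -25.9) on NG and W = (46.8, -30.2) on WR. Then |BW| = |W − B| = 55.7.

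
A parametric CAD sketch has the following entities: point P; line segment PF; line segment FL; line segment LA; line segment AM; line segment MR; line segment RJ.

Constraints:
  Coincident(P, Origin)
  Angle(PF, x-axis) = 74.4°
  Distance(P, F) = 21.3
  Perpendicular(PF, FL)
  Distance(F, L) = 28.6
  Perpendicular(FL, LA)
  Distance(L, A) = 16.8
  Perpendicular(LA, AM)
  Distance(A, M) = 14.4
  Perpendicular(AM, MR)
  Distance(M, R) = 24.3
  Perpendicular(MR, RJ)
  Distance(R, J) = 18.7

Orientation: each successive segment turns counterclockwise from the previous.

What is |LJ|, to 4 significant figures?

8.645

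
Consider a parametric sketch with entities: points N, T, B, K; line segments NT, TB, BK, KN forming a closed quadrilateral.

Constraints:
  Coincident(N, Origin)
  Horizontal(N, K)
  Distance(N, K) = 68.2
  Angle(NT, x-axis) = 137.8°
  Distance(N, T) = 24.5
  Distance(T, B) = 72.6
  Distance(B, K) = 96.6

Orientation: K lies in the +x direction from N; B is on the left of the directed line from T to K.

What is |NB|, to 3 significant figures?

82.3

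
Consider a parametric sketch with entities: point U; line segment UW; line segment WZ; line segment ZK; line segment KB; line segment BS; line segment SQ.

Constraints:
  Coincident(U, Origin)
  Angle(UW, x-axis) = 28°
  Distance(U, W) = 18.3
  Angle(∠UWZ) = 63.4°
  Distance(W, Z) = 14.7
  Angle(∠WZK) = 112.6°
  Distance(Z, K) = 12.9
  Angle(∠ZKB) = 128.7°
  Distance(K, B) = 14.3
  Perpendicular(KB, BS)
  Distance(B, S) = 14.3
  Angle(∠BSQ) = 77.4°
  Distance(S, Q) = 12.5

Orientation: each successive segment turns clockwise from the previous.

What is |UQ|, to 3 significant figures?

8.17

The perpendicularity gives BS at right angles to KB, so BS runs at 62.7°; with |BS| = 14.3, S = (-1.42, 7.91). ∠BSQ = 77.4° gives SQ at -39.9° from the x-axis; with |SQ| = 12.5, Q = (8.17, -0.103). Then |UQ| = |Q − U| = 8.17.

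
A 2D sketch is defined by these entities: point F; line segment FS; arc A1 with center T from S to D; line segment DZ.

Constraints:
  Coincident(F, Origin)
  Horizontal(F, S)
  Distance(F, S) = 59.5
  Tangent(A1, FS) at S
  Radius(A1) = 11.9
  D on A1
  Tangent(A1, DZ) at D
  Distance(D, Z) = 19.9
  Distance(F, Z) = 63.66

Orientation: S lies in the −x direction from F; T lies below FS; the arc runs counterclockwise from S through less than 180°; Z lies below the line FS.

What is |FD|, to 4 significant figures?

70.83

Checks: |FS| = 59.50 ✓; |TD| = 11.90 ✓; ∠(TD, DZ) = 90.00° ✓; |DZ| = 19.90 ✓; |FZ| = 63.66 ✓.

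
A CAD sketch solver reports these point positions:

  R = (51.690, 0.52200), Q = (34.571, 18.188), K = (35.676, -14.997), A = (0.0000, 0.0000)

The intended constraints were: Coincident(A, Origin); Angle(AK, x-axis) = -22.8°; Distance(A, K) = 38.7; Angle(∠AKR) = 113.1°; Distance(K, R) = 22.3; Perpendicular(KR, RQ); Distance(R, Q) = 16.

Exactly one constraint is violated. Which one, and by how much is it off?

Distance(R, Q) = 16 — off by 8.60.

A = (0.00, 0.00) ✓; AK at -22.80° ✓; |AK| = 38.70 ✓; ∠AKR = 113.1° ✓; |KR| = 22.30 ✓; ∠(KR, RQ) = 90.00° ✓; |RQ| = 24.60 ✗.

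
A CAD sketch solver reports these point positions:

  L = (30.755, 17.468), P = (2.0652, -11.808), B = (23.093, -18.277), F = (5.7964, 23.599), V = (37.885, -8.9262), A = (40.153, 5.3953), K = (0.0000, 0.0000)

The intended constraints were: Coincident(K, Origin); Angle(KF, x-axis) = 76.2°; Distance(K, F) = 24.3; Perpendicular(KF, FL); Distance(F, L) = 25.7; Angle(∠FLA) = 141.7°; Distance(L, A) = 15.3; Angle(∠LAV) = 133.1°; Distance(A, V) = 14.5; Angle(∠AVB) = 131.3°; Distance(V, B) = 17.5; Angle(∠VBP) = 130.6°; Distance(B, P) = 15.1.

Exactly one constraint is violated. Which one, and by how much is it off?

Distance(B, P) = 15.1 — off by 6.90.

K = (0.00, 0.00) ✓; KF at 76.20° ✓; |KF| = 24.30 ✓; ∠(KF, FL) = 90.00° ✓; |FL| = 25.70 ✓; ∠FLA = 141.7° ✓; |LA| = 15.30 ✓; ∠LAV = 133.1° ✓; |AV| = 14.50 ✓; ∠AVB = 131.3° ✓; |VB| = 17.50 ✓; ∠VBP = 130.6° ✓; |BP| = 22.00 ✗.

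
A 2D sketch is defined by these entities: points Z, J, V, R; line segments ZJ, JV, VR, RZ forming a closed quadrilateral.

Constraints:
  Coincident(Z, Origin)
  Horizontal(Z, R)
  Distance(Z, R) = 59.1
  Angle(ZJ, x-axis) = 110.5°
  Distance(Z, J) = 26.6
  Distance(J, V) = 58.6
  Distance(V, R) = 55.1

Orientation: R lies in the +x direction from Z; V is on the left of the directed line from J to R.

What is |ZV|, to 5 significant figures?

67.476

Checks: |JV| = 58.60 ✓; |VR| = 55.10 ✓.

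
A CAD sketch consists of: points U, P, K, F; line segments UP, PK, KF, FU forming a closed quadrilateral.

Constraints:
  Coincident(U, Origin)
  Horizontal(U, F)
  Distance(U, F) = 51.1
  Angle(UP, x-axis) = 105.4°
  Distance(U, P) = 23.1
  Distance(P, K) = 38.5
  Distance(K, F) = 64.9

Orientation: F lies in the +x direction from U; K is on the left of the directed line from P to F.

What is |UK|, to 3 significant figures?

56.3

Checks: |PK| = 38.50 ✓; |KF| = 64.90 ✓.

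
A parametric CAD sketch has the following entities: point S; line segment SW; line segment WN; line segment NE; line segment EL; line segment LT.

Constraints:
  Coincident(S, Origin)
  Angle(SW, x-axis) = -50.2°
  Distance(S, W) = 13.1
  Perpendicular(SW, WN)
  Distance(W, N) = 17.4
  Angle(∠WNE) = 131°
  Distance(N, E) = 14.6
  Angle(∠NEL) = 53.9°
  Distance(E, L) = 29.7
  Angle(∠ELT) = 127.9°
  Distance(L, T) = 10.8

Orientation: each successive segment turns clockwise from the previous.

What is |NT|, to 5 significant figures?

27.925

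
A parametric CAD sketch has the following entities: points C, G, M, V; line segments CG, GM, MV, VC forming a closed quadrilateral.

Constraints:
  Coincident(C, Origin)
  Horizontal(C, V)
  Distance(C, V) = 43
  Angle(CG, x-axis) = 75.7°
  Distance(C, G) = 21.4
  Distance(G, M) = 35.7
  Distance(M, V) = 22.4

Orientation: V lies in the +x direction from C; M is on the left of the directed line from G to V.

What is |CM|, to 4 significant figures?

46.63

Checks: |GM| = 35.70 ✓; |MV| = 22.40 ✓.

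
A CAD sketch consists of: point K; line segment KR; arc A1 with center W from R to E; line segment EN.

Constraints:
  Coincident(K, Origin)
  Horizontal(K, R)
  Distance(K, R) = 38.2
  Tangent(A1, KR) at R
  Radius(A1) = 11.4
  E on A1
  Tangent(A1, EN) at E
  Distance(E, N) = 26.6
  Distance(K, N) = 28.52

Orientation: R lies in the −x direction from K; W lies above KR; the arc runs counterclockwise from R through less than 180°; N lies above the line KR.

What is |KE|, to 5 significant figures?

29.522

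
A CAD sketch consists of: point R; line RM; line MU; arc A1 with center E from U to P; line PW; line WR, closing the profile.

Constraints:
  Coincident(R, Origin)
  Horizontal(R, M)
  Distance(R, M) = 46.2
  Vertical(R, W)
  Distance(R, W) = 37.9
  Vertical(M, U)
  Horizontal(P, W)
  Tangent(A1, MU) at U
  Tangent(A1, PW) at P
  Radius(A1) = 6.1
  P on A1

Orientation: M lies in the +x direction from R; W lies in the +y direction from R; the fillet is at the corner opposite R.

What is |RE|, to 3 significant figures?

51.2

R and W share the same x with |RW| = 37.9 and W on the +y side, so W = (0.00, 37.9). The virtual corner opposite R is at (46.2, 37.9). A1 meets MU tangentially, so EU is at right angles to MU and A1 meets PW tangentially, so EP is at right angles to PW, with radius 6.1, so the center E sits 6.1 in from both sides at E = (40.1, 31.8). Then |RE| = |E − R| = 51.2.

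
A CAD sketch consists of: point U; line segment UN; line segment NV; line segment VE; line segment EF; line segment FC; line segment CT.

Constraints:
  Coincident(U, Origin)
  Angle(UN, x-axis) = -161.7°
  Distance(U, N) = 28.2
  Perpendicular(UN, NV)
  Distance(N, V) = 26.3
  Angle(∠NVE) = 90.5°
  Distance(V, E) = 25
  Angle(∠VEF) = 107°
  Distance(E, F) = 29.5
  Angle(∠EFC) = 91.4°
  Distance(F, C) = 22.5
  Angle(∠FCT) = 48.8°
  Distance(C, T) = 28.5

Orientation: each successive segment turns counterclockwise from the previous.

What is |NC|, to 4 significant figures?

15.42

∠VEF = 107.0° gives EF at 90.80° from the x-axis; with |EF| = 29.5, F = (4.876, 3.315). ∠EFC = 91.4° gives FC at 179.4° from the x-axis; with |FC| = 22.5, C = (-17.62, 3.551). Then |NC| = |C − N| = 15.42.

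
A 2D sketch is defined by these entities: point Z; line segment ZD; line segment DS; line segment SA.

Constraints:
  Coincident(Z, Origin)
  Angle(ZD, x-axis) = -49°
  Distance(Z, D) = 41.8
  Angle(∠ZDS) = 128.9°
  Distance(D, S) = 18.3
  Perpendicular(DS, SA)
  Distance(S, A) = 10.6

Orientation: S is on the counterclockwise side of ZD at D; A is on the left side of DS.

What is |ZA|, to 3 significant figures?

49.7

Z is at the origin; ZD runs at -49.0° with length 41.8, so D = 41.8·(cos -49.0°, sin -49.0°) = (27.4, -31.5). ∠ZDS = 128.9°, so DS runs at -49.0° + (180° − 128.9°) = 2.10° from the x-axis; with |DS| = 18.3, S = D + 18.3·(cos 2.10°, sin 2.10°) = (45.7, -30.9). The perpendicularity gives SA at right angles to DS; with |SA| = 10.6 on the left of DS, A = S + 10.6·(-0.0366, 0.999) = (45.3, -20.3). Then |ZA| = |A − Z| = 49.7.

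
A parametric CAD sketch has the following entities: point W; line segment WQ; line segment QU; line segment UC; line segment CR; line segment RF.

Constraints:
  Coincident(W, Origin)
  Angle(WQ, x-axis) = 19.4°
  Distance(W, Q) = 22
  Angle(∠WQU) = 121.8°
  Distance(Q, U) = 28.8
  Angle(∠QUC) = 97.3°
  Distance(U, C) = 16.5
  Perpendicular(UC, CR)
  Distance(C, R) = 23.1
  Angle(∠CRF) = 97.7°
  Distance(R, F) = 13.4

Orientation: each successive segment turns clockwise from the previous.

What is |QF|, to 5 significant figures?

7.7984

W is at the origin; WQ runs at 19.4° with length 22.0, so Q = (20.751, 7.3075). ∠WQU = 121.8° gives QU at -38.800° from the x-axis; with |QU| = 28.8, U = (43.196, -10.739). ∠QUC = 97.3° gives UC at -121.50° from the x-axis; with |UC| = 16.5, C = (34.575, -24.807). The perpendicularity gives CR at right angles to UC, so CR runs at 148.50°; with |CR| = 23.1, R = (14.879, -12.737). ∠CRF = 97.7° gives RF at 66.200° from the x-axis; with |RF| = 13.4, F = (20.286, -0.47703). Then |QF| = |F − Q| = 7.7984.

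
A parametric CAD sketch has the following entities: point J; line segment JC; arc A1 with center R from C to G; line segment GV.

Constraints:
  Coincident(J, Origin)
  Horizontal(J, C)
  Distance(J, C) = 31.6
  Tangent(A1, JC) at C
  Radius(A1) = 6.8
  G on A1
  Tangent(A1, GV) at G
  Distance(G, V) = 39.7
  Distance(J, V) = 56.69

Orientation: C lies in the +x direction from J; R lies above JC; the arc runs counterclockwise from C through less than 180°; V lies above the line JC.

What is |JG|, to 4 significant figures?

39.12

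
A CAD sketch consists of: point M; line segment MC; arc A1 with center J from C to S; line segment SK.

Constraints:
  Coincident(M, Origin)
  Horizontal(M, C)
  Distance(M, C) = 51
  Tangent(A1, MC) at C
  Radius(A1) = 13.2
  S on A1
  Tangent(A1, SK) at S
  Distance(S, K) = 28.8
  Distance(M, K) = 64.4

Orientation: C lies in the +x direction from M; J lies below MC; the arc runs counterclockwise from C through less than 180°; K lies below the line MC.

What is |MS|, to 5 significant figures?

41.915

Checks: |JS| = 13.20 ✓; ∠(JS, SK) = 90.00° ✓; |SK| = 28.80 ✓; |MK| = 64.40 ✓.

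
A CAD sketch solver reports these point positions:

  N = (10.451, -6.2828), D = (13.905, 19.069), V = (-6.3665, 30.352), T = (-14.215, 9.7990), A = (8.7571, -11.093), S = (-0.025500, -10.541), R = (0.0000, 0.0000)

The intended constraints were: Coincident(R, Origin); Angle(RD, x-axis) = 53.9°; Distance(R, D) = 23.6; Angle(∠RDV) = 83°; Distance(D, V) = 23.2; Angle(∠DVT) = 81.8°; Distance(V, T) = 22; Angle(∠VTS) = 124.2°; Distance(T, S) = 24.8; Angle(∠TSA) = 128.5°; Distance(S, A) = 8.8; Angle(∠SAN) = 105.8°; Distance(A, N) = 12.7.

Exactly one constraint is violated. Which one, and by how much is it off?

Distance(A, N) = 12.7 — off by 7.60.

R = (0.00, 0.00) ✓; RD at 53.90° ✓; |RD| = 23.60 ✓; ∠RDV = 83.00° ✓; |DV| = 23.20 ✓; ∠DVT = 81.80° ✓; |VT| = 22.00 ✓; ∠VTS = 124.2° ✓; |TS| = 24.80 ✓; ∠TSA = 128.5° ✓; |SA| = 8.800 ✓; ∠SAN = 105.8° ✓; |AN| = 5.100 ✗.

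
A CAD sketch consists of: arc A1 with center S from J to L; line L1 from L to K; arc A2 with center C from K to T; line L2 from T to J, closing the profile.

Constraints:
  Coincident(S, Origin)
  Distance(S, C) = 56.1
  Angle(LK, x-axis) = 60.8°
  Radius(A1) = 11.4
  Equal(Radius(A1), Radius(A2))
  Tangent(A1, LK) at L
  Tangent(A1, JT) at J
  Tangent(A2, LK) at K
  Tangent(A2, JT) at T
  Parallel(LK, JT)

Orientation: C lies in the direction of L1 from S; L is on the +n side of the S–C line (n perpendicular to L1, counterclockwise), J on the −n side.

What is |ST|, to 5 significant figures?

57.247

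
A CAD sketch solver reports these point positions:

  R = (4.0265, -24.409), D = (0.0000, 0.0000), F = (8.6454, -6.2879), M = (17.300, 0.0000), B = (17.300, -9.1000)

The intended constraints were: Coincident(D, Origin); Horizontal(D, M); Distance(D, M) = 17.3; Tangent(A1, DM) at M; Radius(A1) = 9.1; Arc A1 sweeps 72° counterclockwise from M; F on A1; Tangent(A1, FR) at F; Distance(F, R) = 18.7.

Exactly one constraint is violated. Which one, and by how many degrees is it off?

Tangent(A1, FR) at F — off by 3.70°.

D = (0.00, 0.00) ✓; D.y = 0.00, M.y = 0.00 ✓; |DM| = 17.30 ✓; ∠(BM, MD) = 90.00° ✓; |BM| = 9.100 ✓; bearing(B→F) − bearing(B→M) = 72.00° ✓; |BF| = 9.100 ✓; ∠(BF, FR) = 86.30° ✗; |FR| = 18.70 ✓.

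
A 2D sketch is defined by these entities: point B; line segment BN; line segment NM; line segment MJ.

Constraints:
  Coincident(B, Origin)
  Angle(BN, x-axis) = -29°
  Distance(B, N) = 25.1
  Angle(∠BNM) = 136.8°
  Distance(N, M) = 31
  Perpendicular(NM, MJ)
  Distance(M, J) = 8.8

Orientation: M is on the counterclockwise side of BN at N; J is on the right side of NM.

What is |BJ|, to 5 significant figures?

55.725

∠BNM = 136.8°, so NM runs at -29.0° + (180° − 136.8°) = 14.200° from the x-axis; with |NM| = 31.0, M = N + 31.0·(cos 14.200°, sin 14.200°) = (52.006, -4.5642). The perpendicularity gives MJ at right angles to NM; with |MJ| = 8.8 on the right of NM, J = M + 8.8·(0.24531, -0.96945) = (54.164, -13.095). Then |BJ| = |J − B| = 55.725.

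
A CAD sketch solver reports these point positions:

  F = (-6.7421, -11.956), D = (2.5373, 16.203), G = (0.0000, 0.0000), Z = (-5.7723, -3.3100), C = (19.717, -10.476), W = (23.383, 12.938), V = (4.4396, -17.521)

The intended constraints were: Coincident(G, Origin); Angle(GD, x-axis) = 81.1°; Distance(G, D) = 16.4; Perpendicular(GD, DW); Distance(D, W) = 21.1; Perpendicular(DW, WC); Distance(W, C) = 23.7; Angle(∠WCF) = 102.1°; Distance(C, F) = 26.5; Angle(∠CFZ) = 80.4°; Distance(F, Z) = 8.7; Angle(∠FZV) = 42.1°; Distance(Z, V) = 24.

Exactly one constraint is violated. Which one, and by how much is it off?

Distance(Z, V) = 24 — off by 6.50.

G = (0.00, 0.00) ✓; GD at 81.10° ✓; |GD| = 16.40 ✓; ∠(GD, DW) = 90.00° ✓; |DW| = 21.10 ✓; ∠(DW, WC) = 90.00° ✓; |WC| = 23.70 ✓; ∠WCF = 102.1° ✓; |CF| = 26.50 ✓; ∠CFZ = 80.40° ✓; |FZ| = 8.700 ✓; ∠FZV = 42.10° ✓; |ZV| = 17.50 ✗.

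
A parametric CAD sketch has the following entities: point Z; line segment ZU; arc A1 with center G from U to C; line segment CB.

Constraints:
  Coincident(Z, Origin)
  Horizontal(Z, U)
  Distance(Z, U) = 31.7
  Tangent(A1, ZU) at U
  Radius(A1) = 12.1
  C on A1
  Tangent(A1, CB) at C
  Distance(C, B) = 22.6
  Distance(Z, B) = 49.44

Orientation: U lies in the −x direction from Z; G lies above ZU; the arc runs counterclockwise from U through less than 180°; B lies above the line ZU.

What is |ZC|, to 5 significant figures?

27.669

Checks: Z = (0.00, 0.00) ✓; |GC| = 12.10 ✓; ∠(GC, CB) = 90.00° ✓; |CB| = 22.60 ✓; |ZB| = 49.44 ✓.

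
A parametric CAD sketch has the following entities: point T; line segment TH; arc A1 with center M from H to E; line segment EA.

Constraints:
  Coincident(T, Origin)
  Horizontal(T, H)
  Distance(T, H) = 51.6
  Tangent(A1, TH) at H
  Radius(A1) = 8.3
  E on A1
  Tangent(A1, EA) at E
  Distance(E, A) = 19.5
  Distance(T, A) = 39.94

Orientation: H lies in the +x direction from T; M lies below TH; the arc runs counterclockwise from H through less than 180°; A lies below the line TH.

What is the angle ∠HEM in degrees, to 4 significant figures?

60.89°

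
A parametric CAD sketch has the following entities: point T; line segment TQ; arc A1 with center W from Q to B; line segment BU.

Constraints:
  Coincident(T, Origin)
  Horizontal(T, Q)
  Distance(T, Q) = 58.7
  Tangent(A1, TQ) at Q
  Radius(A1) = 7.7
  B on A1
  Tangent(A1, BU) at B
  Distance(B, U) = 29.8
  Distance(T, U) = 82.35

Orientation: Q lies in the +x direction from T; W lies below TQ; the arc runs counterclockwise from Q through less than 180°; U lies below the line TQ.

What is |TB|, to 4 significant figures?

55.06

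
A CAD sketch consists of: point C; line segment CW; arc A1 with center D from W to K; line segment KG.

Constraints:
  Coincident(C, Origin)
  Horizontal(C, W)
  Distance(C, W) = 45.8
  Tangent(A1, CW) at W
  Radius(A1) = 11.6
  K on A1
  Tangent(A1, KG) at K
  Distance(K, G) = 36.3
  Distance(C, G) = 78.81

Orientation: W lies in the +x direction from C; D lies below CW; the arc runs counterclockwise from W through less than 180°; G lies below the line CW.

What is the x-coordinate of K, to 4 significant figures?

38.05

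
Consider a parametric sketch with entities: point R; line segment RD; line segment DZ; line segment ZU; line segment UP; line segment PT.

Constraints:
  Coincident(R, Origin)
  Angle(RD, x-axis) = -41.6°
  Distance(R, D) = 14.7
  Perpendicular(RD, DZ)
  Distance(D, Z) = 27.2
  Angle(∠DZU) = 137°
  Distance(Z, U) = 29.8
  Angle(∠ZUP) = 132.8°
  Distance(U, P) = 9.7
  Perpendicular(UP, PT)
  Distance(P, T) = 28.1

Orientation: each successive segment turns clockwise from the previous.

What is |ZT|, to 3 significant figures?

30.6

R is at the origin; RD runs at -41.6° with length 14.7, so D = (11.0, -9.76). The perpendicularity gives DZ at right angles to RD, so DZ runs at -132°; with |DZ| = 27.2, Z = (-7.07, -30.1). ∠DZU = 137.0° gives ZU at -175° from the x-axis; with |ZU| = 29.8, U = (-36.7, -32.9). ∠ZUP = 132.8° gives UP at 138° from the x-axis; with |UP| = 9.7, P = (-44.0, -26.4). The perpendicularity gives PT at right angles to UP, so PT runs at 48.2°; with |PT| = 28.1, T = (-25.2, -5.49). Then |ZT| = |T − Z| = 30.6.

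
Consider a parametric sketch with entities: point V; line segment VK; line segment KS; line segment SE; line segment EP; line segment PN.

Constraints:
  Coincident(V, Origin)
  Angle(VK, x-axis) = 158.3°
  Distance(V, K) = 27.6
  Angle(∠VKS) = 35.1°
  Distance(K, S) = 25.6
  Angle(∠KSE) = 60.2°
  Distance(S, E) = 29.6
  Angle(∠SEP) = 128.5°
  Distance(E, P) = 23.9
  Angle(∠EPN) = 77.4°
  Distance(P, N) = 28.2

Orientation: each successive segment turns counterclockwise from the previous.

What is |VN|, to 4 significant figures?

36.49

∠SEP = 128.5° gives EP at 114.5° from the x-axis; with |EP| = 23.9, P = (-8.099, 36.91). ∠EPN = 77.4° gives PN at -142.9° from the x-axis; with |PN| = 28.2, N = (-30.59, 19.90). Then |VN| = |N − V| = 36.49.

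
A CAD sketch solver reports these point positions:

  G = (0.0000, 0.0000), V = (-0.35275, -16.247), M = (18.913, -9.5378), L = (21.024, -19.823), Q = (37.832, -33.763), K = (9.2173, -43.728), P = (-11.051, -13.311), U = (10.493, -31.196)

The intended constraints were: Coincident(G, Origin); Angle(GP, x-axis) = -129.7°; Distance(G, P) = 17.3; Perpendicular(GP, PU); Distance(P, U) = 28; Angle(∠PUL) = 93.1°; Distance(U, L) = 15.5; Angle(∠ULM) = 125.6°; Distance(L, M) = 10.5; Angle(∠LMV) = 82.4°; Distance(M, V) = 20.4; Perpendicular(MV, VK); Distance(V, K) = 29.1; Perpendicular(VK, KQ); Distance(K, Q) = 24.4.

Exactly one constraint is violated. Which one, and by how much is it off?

Distance(K, Q) = 24.4 — off by 5.90.

G = (0.00, 0.00) ✓; GP at -129.7° ✓; |GP| = 17.30 ✓; ∠(GP, PU) = 90.00° ✓; |PU| = 28.00 ✓; ∠PUL = 93.10° ✓; |UL| = 15.50 ✓; ∠ULM = 125.6° ✓; |LM| = 10.50 ✓; ∠LMV = 82.40° ✓; |MV| = 20.40 ✓; ∠(MV, VK) = 90.00° ✓; |VK| = 29.10 ✓; ∠(VK, KQ) = 90.00° ✓; |KQ| = 30.30 ✗.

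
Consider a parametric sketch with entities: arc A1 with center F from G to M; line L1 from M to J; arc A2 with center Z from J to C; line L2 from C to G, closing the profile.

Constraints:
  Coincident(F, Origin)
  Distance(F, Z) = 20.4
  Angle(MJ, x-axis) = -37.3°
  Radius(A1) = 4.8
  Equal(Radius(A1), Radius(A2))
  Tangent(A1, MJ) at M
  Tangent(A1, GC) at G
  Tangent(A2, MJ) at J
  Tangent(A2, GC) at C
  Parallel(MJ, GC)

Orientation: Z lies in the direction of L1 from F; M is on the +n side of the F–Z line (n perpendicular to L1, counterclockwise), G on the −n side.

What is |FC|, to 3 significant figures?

21.0

Tangency of A1 to both parallel lines with radius 4.8 puts M and G at F ± 4.8·n: M = (2.91, 3.82), G = (-2.91, -3.82). Equal radii place J and C the same way about Z: J = Z + 4.8·n = (19.1, -8.54), C = Z − 4.8·n = (13.3, -16.2). Then |FC| = |C − F| = 21.0.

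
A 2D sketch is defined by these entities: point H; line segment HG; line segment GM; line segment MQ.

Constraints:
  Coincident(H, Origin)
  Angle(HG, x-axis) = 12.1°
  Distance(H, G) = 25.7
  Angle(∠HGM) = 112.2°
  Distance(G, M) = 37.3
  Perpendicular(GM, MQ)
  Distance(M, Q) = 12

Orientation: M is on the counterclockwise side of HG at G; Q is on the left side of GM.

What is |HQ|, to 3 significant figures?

48.5

H is at the origin; HG runs at 12.1° with length 25.7, so G = 25.7·(cos 12.1°, sin 12.1°) = (25.1, 5.39). ∠HGM = 112.2°, so GM runs at 12.1° + (180° − 112.2°) = 79.9° from the x-axis; with |GM| = 37.3, M = G + 37.3·(cos 79.9°, sin 79.9°) = (31.7, 42.1). GM is perpendicular to MQ; with |MQ| = 12.0 on the left of GM, Q = M + 12.0·(-0.985, 0.175) = (19.9, 44.2). Then |HQ| = |Q − H| = 48.5.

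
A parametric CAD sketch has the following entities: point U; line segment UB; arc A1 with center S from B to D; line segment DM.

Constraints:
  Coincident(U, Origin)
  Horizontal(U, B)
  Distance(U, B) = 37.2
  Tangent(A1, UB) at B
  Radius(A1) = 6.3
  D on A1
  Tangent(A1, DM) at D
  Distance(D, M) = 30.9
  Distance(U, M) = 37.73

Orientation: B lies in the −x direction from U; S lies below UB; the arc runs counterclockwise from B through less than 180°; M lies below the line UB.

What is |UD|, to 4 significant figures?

42.97

U is at the origin; UB is horizontal with |UB| = 37.2 and B on the −x side, so B = (-37.20, 0.000). A1 meets UB tangentially, so SB is at right angles to UB, so S = B + (0, -6.3) = (-37.20, -6.300). Since SD ⟂ DM (tangency), |SM| = √(6.3² + 30.9²) = 31.54 regardless of where D sits on A1. So M lies on both circle(U, 37.73) and circle(S, 31.54); the below-UB intersection is M = (-19.42, -32.35). D is the foot of the tangent from M: D = (-41.59, -10.82).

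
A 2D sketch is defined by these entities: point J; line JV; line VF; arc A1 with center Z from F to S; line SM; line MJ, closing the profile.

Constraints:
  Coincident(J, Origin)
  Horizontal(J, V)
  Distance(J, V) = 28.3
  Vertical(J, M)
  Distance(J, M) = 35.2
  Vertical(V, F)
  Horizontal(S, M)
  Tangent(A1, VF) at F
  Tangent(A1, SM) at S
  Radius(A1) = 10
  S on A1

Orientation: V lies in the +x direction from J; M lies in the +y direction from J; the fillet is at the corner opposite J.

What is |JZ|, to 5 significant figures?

31.144

J and M share the same x with |JM| = 35.2 and M on the +y side, so M = (0.0000, 35.200). The virtual corner opposite J is at (28.300, 35.200). Since A1 is tangent to VF there, ZF ⟂ VF and A1 meets SM tangentially, so ZS is at right angles to SM, with radius 10.0, so the center Z sits 10.0 in from both sides at Z = (18.300, 25.200). Then |JZ| = |Z − J| = 31.144.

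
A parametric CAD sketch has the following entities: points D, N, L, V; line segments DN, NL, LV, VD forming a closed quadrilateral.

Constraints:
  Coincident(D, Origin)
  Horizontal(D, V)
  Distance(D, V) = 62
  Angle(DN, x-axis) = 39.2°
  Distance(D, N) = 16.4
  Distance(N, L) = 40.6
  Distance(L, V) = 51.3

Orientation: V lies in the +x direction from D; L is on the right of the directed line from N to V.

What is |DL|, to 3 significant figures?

35.7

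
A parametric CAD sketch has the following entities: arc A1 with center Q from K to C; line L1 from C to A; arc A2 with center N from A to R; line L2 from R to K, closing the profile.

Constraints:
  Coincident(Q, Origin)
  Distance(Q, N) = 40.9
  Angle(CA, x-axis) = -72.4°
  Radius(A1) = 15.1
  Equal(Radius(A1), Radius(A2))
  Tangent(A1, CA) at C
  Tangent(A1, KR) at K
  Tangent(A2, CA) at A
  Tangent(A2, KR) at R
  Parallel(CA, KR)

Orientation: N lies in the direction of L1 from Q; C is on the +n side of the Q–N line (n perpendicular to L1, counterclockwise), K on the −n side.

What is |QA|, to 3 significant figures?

43.6

The slot axis is L1's direction at -72.4°, so u = (cos -72.4°, sin -72.4°) = (0.302, -0.953) and n = (−sin -72.4°, cos -72.4°) = (0.953, 0.302). Q is at the origin and N lies 40.9 along u from Q, so N = 40.9·u = (12.4, -39.0). Tangency of A1 to both parallel lines with radius 15.1 puts C and K at Q ± 15.1·n: C = (14.4, 4.57), K = (-14.4, -4.57). Equal radii place A and R the same way about N: A = N + 15.1·n = (26.8, -34.4), R = N − 15.1·n = (-2.03, -43.6). Then |QA| = |A − Q| = 43.6.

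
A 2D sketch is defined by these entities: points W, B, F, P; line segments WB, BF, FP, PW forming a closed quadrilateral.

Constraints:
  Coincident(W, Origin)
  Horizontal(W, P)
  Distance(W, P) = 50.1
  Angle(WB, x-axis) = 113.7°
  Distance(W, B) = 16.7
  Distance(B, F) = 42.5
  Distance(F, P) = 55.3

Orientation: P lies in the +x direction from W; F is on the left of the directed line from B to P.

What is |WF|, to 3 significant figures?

51.8

W is at the origin; WP is horizontal with |WP| = 50.1 and P in +x, so P = (50.1, 0). WB runs at 113.7° with |WB| = 16.7, so B = (-6.71, 15.3). F is determined by |BF| = 42.5 and |FP| = 55.3 together: it lies at the intersection of circle(B, 42.5) and circle(P, 55.3). With |BP| = 58.8, the foot of the radical line on BP is 18.8 from B and the perpendicular offset is √(42.5² − 18.8²) = 38.1. Taking the left-of-BP solution: F = (21.3, 47.2).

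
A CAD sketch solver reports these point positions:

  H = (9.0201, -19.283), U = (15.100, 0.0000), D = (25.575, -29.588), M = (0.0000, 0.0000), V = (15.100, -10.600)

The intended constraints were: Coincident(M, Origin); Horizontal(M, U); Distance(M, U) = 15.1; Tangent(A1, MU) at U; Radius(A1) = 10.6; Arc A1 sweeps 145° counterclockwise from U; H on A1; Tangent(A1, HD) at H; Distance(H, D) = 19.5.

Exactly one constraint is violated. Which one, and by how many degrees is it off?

Tangent(A1, HD) at H — off by 3.10°.

M = (0.00, 0.00) ✓; M.y = 0.00, U.y = 0.00 ✓; |MU| = 15.10 ✓; ∠(VU, UM) = 90.00° ✓; |VU| = 10.60 ✓; bearing(V→H) − bearing(V→U) = 145.0° ✓; |VH| = 10.60 ✓; ∠(VH, HD) = 86.90° ✗; |HD| = 19.50 ✓.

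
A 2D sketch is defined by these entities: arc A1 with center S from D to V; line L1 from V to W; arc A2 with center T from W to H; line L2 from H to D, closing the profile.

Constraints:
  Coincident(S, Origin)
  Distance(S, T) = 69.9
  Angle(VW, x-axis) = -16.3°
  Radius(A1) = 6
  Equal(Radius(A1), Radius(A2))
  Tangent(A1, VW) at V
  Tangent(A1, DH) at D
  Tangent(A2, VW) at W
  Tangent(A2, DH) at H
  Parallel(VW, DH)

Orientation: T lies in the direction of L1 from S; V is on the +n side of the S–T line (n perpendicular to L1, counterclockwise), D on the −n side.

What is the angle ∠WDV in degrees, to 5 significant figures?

80.259°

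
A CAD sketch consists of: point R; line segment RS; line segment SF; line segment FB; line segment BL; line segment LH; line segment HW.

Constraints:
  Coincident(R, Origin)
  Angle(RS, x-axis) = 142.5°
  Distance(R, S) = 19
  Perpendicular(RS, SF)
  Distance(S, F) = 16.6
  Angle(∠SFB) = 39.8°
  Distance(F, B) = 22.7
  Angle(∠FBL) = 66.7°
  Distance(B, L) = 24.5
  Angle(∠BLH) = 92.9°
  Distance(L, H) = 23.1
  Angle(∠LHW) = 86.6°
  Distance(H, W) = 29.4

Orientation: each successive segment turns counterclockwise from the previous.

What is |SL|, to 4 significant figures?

11.88

∠SFB = 39.8° gives FB at 12.70° from the x-axis; with |FB| = 22.7, B = (-3.035, 3.387). ∠FBL = 66.7° gives BL at 126.0° from the x-axis; with |BL| = 24.5, L = (-17.44, 23.21). Then |SL| = |L − S| = 11.88.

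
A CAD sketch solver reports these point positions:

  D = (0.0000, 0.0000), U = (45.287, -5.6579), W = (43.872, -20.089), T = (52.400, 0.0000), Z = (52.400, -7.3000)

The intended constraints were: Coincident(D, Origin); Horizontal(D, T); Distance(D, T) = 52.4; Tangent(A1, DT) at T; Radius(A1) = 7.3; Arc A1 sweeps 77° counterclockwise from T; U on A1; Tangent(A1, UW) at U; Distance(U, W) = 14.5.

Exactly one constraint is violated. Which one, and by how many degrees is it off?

Tangent(A1, UW) at U — off by 7.40°.

D = (0.00, 0.00) ✓; D.y = 0.00, T.y = 0.00 ✓; |DT| = 52.40 ✓; ∠(ZT, TD) = 90.00° ✓; |ZT| = 7.300 ✓; bearing(Z→U) − bearing(Z→T) = 77.00° ✓; |ZU| = 7.300 ✓; ∠(ZU, UW) = 82.60° ✗; |UW| = 14.50 ✓.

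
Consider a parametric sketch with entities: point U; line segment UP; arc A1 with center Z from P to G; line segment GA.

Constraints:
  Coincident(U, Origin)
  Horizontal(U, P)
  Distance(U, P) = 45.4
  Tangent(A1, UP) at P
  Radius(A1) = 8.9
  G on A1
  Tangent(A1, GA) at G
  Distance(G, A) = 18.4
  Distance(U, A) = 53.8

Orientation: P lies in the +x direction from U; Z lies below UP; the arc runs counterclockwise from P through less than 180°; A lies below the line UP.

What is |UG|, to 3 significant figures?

39.4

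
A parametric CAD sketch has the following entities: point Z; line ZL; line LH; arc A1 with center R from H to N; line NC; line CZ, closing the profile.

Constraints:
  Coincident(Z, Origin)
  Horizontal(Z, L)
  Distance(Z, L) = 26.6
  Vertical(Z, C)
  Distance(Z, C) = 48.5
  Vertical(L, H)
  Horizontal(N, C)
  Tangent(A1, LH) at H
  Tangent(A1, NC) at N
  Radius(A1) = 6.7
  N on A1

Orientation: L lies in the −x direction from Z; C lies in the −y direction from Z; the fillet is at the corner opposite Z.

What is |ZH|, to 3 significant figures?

49.5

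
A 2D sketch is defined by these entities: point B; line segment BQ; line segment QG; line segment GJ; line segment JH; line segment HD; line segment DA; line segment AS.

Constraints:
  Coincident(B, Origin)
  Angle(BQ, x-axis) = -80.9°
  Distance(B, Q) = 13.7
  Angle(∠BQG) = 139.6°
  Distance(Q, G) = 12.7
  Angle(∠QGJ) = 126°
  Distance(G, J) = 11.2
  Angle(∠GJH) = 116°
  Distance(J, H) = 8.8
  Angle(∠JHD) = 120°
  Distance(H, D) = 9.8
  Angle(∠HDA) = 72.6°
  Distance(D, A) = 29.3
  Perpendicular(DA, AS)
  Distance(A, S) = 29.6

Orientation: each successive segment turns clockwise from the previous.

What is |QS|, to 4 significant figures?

41.80

B is at the origin; BQ runs at -80.9° with length 13.7, so Q = (2.167, -13.53). ∠BQG = 139.6° gives QG at -121.3° from the x-axis; with |QG| = 12.7, G = (-4.431, -24.38). ∠QGJ = 126.0° gives GJ at -175.3° from the x-axis; with |GJ| = 11.2, J = (-15.59, -25.30). ∠GJH = 116.0° gives JH at 120.7° from the x-axis; with |JH| = 8.8, H = (-20.09, -17.73). ∠JHD = 120.0° gives HD at 60.70° from the x-axis; with |HD| = 9.8, D = (-15.29, -9.184). ∠HDA = 72.6° gives DA at -46.70° from the x-axis; with |DA| = 29.3, A = (4.804, -30.51). DA ⟂ AS, so AS runs at -136.7°; with |AS| = 29.6, S = (-16.74, -50.81). Then |QS| = |S − Q| = 41.80.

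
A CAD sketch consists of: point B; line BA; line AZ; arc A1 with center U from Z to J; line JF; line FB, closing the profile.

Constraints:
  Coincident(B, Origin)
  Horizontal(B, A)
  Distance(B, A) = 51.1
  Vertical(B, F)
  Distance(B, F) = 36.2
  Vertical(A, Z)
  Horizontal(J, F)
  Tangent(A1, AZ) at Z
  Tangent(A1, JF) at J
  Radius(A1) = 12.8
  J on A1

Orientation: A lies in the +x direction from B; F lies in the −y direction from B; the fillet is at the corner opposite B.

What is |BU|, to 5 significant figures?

44.883

B is at the origin; BA is horizontal with |BA| = 51.1 and A on the +x side, so A = (51.100, 0.0000). BF is vertical with |BF| = 36.2 and F on the −y side, so F = (0.0000, -36.200). The virtual corner opposite B is at (51.100, -36.200). A1 meets AZ tangentially, so UZ is at right angles to AZ and the tangent condition forces UJ to be normal to JF, with radius 12.8, so the center U sits 12.8 in from both sides at U = (38.300, -23.400). Then |BU| = |U − B| = 44.883.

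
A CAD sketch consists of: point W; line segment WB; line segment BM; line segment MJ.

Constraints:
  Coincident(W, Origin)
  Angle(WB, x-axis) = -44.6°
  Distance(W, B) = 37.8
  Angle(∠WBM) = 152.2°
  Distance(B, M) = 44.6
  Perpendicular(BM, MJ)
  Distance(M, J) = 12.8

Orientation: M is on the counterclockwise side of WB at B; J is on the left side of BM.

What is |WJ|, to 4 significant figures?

78.19

∠WBM = 152.2°, so BM runs at -44.6° + (180° − 152.2°) = -16.80° from the x-axis; with |BM| = 44.6, M = B + 44.6·(cos -16.80°, sin -16.80°) = (69.61, -39.43). BM is perpendicular to MJ; with |MJ| = 12.8 on the left of BM, J = M + 12.8·(0.2890, 0.9573) = (73.31, -27.18). Then |WJ| = |J − W| = 78.19.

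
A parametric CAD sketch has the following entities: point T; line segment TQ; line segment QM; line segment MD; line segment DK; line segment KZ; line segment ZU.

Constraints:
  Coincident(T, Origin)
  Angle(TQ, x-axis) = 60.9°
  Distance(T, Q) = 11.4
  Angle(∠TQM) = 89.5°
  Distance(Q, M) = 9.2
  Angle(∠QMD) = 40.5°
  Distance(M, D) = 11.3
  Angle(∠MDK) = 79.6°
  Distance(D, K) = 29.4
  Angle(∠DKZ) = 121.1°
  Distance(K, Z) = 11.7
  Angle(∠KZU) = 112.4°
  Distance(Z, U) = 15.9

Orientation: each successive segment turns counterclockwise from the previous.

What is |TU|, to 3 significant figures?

38.7

T is at the origin; TQ runs at 60.9° with length 11.4, so Q = (5.54, 9.96). ∠TQM = 89.5° gives QM at 151° from the x-axis; with |QM| = 9.2, M = (-2.53, 14.4). ∠QMD = 40.5° gives MD at -69.1° from the x-axis; with |MD| = 11.3, D = (1.50, 3.81). ∠MDK = 79.6° gives DK at 31.3° from the x-axis; with |DK| = 29.4, K = (26.6, 19.1). ∠DKZ = 121.1° gives KZ at 90.2° from the x-axis; with |KZ| = 11.7, Z = (26.6, 30.8). ∠KZU = 112.4° gives ZU at 158° from the x-axis; with |ZU| = 15.9, U = (11.9, 36.8). Then |TU| = |U − T| = 38.7.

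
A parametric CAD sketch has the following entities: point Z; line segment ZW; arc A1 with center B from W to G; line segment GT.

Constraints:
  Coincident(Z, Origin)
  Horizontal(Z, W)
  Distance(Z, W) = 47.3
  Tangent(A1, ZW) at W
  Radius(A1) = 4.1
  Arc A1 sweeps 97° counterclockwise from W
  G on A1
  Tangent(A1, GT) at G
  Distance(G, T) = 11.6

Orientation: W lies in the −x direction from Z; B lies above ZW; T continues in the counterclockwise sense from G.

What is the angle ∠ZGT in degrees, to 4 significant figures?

103.1°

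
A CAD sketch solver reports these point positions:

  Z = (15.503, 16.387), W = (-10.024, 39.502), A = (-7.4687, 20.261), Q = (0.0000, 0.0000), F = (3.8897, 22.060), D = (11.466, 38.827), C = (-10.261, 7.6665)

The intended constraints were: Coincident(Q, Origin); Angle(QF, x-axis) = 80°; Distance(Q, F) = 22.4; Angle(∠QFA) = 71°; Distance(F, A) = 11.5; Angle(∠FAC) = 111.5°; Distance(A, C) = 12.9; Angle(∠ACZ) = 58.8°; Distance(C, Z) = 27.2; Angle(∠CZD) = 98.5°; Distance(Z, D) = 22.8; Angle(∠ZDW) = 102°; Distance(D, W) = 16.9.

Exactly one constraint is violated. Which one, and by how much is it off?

Distance(D, W) = 16.9 — off by 4.60.

Q = (0.00, 0.00) ✓; QF at 80.00° ✓; |QF| = 22.40 ✓; ∠QFA = 71.00° ✓; |FA| = 11.50 ✓; ∠FAC = 111.5° ✓; |AC| = 12.90 ✓; ∠ACZ = 58.80° ✓; |CZ| = 27.20 ✓; ∠CZD = 98.50° ✓; |ZD| = 22.80 ✓; ∠ZDW = 102.0° ✓; |DW| = 21.50 ✗.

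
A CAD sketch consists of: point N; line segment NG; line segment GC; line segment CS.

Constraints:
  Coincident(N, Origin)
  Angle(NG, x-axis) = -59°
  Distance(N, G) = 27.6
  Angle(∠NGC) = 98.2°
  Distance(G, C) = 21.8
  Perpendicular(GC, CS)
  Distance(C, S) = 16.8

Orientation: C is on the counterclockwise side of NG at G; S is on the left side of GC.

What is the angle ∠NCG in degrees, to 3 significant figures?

46.7°

N is at the origin; NG runs at -59.0° with length 27.6, so G = 27.6·(cos -59.0°, sin -59.0°) = (14.2, -23.7). ∠NGC = 98.2°, so GC runs at -59.0° + (180° − 98.2°) = 22.8° from the x-axis; with |GC| = 21.8, C = G + 21.8·(cos 22.8°, sin 22.8°) = (34.3, -15.2). Then cos ∠NCG = CN·CG / (|CN||CG|), giving 46.7°.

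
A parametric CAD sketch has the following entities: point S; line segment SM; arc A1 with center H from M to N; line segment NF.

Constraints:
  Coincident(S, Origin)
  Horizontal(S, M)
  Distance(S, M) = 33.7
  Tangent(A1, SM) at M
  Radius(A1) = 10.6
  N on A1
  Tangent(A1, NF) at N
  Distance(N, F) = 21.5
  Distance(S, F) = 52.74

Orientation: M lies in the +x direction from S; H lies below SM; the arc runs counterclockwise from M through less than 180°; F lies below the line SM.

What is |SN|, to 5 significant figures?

31.531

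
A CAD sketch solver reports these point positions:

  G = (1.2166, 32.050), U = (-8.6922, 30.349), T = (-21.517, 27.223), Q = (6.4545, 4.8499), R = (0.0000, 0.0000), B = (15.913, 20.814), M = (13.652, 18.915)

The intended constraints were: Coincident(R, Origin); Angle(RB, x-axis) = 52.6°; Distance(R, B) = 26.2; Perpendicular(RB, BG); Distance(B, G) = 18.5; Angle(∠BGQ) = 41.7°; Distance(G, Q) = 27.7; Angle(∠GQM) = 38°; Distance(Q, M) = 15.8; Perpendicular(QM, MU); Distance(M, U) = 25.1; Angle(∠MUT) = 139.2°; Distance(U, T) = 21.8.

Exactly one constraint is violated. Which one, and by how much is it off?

Distance(U, T) = 21.8 — off by 8.60.

R = (0.00, 0.00) ✓; RB at 52.60° ✓; |RB| = 26.20 ✓; ∠(RB, BG) = 90.00° ✓; |BG| = 18.50 ✓; ∠BGQ = 41.70° ✓; |GQ| = 27.70 ✓; ∠GQM = 38.00° ✓; |QM| = 15.80 ✓; ∠(QM, MU) = 90.00° ✓; |MU| = 25.10 ✓; ∠MUT = 139.2° ✓; |UT| = 13.20 ✗.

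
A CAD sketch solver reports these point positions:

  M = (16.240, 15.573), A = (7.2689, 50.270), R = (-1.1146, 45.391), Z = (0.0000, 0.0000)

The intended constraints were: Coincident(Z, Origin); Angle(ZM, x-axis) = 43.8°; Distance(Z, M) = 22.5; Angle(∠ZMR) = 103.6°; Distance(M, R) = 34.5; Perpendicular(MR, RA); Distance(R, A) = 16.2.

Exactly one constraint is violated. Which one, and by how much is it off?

Distance(R, A) = 16.2 — off by 6.50.

Z = (0.00, 0.00) ✓; ZM at 43.80° ✓; |ZM| = 22.50 ✓; ∠ZMR = 103.6° ✓; |MR| = 34.50 ✓; ∠(MR, RA) = 90.00° ✓; |RA| = 9.700 ✗.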